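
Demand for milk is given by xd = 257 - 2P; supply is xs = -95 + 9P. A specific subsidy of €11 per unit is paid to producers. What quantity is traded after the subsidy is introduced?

x' = 211

Pre-subsidy: 257 - 2P = -95 + 9P gives P* = 32, x* = 193.
With the subsidy, sellers receive Ps = Pb + 11 for each unit, where Pb is the price buyers pay.
Supply in terms of Pb becomes xs = -95 + 9(Pb + 11) = 4 + 9Pb. Setting this equal to demand: 257 - 2Pb = 4 + 9Pb, so Pb = 23.
Sellers receive Ps = 23 + 11 = 34; x' = 257 − 2·23 = 211.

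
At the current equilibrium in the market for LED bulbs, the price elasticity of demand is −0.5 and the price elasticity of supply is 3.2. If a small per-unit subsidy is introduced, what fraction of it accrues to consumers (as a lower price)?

For a small subsidy around the equilibrium, the benefit split depends on the relative slopes, which at a point are proportional to the elasticities.
Buyer share = εs/(εs + |εd|) = 3.2/(3.2 + 0.5) = 32/37; seller share = |εd|/(εs + |εd|) = 5/37.

Consumer share = 32/37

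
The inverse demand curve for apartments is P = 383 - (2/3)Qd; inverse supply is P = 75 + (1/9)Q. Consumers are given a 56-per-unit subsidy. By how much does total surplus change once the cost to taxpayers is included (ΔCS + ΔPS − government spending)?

Pre-subsidy: 383 - (2/3)Q = 75 + (1/9)Q gives Q* = 396 and P* = 119.
With the rebate, buyers effectively pay Pb = Ps − 56, where Ps is the price sellers receive.
On the curves, Pb = 383 - (2/3)Q and Ps = 75 + (1/9)Q; the wedge Ps − Pb = 56 gives 75 + (1/9)Q − (383 - (2/3)Q) = 56, so Q' = 468.
Then Pb = 383 − (2/3)·468 = 71 and Ps = 75 + (1/9)·468 = 127.
ΔCS = ½(396 + 468)(119 − 71) = 20736; ΔPS = ½(396 + 468)(127 − 119) = 3456.
Government spending = 56 × 468 = 26208.
Net change = 20736 + 3456 − 26208 = -2016. The loss equals the DWL triangle ½·56·72.

Net change in total surplus = -2016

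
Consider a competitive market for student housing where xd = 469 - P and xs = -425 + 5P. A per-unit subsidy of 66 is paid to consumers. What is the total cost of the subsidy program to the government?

Pre-subsidy: 469 - P = -425 + 5P gives P* = 149, x* = 320.
With the rebate, buyers effectively pay Pb = Ps − 66, where Ps is the price sellers receive.
Demand in terms of Ps becomes xd = 469 − 1(Ps − 66) = 535 - Ps. Setting this equal to supply: 535 - Ps = -425 + 5Ps, so Ps = 160.
Buyers pay Pb = 160 − 66 = 94; x' = -425 + 5·160 = 375.
Government outlay = subsidy × quantity = 66 × 375 = 24750.

Government cost = 24750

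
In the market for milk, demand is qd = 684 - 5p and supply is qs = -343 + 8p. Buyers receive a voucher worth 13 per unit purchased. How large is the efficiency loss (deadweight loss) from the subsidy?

Pre-subsidy: 684 - 5p = -343 + 8p gives p* = 79, q* = 289.
With the rebate, buyers effectively pay pb = ps − 13, where ps is the price sellers receive.
Demand in terms of ps becomes qd = 684 − 5(ps − 13) = 749 - 5ps. Setting this equal to supply: 749 - 5ps = -343 + 8ps, so ps = 84.
Buyers pay pb = 84 − 13 = 71; q' = -343 + 8·84 = 329.
The subsidy expands output by 329 − 289 = 40 past the efficient level; on those units the gap between marginal cost and willingness to pay runs from 0 up to 13.
DWL = ½ × 13 × 40 = 260.

Deadweight loss = 260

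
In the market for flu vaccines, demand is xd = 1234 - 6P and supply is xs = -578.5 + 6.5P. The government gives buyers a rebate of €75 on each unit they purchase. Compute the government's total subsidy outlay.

Pre-subsidy: 1234 - 6P = -578.5 + 6.5P gives P* = 145, x* = 364.
With the rebate, buyers effectively pay Pb = Ps − 75, where Ps is the price sellers receive.
Demand in terms of Ps becomes xd = 1234 − 6(Ps − 75) = 1684 - 6Ps. Setting this equal to supply: 1684 - 6Ps = -578.5 + 6.5Ps, so Ps = 181.
Buyers pay Pb = 181 − 75 = 106; x' = -578.5 + 6.5·181 = 598.
Government outlay = subsidy × quantity = 75 × 598 = 44850.

Government cost = €44850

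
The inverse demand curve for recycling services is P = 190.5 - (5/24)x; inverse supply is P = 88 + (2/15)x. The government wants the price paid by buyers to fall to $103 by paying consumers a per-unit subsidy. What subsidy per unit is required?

At a buyer price of 103, quantity demanded is 914.4 − 4.8·103 = 420.
Sellers supply 420 only when they receive Ps = 88 + (2/15)·420 = 144.
s = Ps − Pb = 144 − 103 = 41.

Required subsidy s = $41 per unit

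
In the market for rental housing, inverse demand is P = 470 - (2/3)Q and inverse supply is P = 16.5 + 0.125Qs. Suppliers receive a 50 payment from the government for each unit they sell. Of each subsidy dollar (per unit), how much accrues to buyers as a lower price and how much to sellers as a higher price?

Buyers gain 800/19 per unit; sellers gain 150/19 per unit

Pre-subsidy: 470 - (2/3)Q = 16.5 + 0.125Q gives Q* = 10884/19 and P* = 1674/19.
With the subsidy, sellers receive Ps = Pb + 50 for each unit, where Pb is the price buyers pay.
On the curves, Pb = 470 - (2/3)Q and Ps = 16.5 + 0.125Q; the wedge Ps − Pb = 50 gives 16.5 + 0.125Q − (470 - (2/3)Q) = 50, so Q' = 636.
Then Pb = 470 − (2/3)·636 = 46 and Ps = 16.5 + 0.125·636 = 96.
Buyers' price falls by P* − Pb = 1674/19 − 46 = 800/19; sellers' price rises by Ps − P* = 96 − 1674/19 = 150/19.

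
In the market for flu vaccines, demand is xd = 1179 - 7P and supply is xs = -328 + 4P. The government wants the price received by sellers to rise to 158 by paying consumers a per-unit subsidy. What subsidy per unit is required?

At a seller price of 158, quantity supplied is -328 + 4·158 = 304.
Buyers absorb 304 only when they pay Pb with 1179 − 7·Pb = 304, i.e. Pb = 125.
s = Ps − Pb = 158 − 125 = 33.

Required subsidy s = 33 per unit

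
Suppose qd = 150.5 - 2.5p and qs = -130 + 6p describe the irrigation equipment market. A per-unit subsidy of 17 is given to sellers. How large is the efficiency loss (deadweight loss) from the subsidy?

Pre-subsidy: 150.5 - 2.5p = -130 + 6p gives p* = 33, q* = 68.
With the subsidy, sellers receive ps = pb + 17 for each unit, where pb is the price buyers pay.
Supply in terms of pb becomes qs = -130 + 6(pb + 17) = -28 + 6pb. Setting this equal to demand: 150.5 - 2.5pb = -28 + 6pb, so pb = 21.
Sellers receive ps = 21 + 17 = 38; q' = 150.5 − 2.5·21 = 98.
The subsidy expands output by 98 − 68 = 30 past the efficient level; on those units the gap between marginal cost and willingness to pay runs from 0 up to 17.
DWL = ½ × 17 × 30 = 255.

Deadweight loss = 255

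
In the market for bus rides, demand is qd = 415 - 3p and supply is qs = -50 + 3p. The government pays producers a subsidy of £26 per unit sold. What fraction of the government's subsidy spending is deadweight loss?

Pre-subsidy: 415 - 3p = -50 + 3p gives p* = 77.5, q* = 182.5.
With the subsidy, sellers receive ps = pb + 26 for each unit, where pb is the price buyers pay.
Supply in terms of pb becomes qs = -50 + 3(pb + 26) = 28 + 3pb. Setting this equal to demand: 415 - 3pb = 28 + 3pb, so pb = 64.5.
Sellers receive ps = 64.5 + 26 = 90.5; q' = 415 − 3·64.5 = 221.5.
ΔCS = ½(182.5 + 221.5)(77.5 − 64.5) = 2626; ΔPS = ½(182.5 + 221.5)(90.5 − 77.5) = 2626.
Government spending = 26 × 221.5 = 5759.
DWL = ½ × 26 × (221.5 − 182.5) = 507; fraction = 507 / 5759 = 39/443.

DWL / government spending = 39/443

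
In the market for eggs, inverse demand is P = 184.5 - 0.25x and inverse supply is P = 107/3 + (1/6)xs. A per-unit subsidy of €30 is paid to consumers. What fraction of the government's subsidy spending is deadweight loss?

DWL / government spending = 90/1073

Pre-subsidy: 184.5 - 0.25x = 107/3 + (1/6)x gives x* = 357.2 and P* = 95.2.
With the rebate, buyers effectively pay Pb = Ps − 30, where Ps is the price sellers receive.
On the curves, Pb = 184.5 - 0.25x and Ps = 107/3 + (1/6)x; the wedge Ps − Pb = 30 gives 107/3 + (1/6)x − (184.5 - 0.25x) = 30, so x' = 429.2.
Then Pb = 184.5 − 0.25·429.2 = 77.2 and Ps = 107/3 + (1/6)·429.2 = 107.2.
ΔCS = ½(357.2 + 429.2)(95.2 − 77.2) = 7077.6; ΔPS = ½(357.2 + 429.2)(107.2 − 95.2) = 4718.4.
Government spending = 30 × 429.2 = 12876.
DWL = ½ × 30 × (429.2 − 357.2) = 1080; fraction = 1080 / 12876 = 90/1073.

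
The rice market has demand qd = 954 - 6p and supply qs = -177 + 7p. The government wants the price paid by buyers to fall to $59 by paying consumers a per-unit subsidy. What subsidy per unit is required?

Required subsidy s = $52 per unit

At a buyer price of 59, quantity demanded is 954 − 6·59 = 600.
Sellers supply 600 only when they receive ps with -177 + 7·ps = 600, i.e. ps = 111.
s = ps − pb = 111 − 59 = 52.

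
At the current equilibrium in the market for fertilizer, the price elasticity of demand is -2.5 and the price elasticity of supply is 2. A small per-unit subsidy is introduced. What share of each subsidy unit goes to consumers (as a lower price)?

For a small subsidy around the equilibrium, the benefit split depends on the relative slopes, which at a point are proportional to the elasticities.
Buyer share = εs/(εs + |εd|) = 2/(2 + 2.5) = 4/9; seller share = |εd|/(εs + |εd|) = 5/9.

Consumer share = 4/9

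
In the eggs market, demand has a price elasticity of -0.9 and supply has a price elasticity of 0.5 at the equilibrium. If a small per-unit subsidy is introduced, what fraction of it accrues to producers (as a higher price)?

Producer share = 9/14

For a small subsidy around the equilibrium, the benefit split depends on the relative slopes, which at a point are proportional to the elasticities.
Buyer share = εs/(εs + |εd|) = 0.5/(0.5 + 0.9) = 5/14; seller share = |εd|/(εs + |εd|) = 9/14.
So producers capture 9/14 of the subsidy.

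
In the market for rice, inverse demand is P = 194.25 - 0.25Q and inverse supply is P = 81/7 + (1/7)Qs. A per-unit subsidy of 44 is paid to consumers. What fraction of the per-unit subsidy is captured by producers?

Pre-subsidy: 194.25 - 0.25Q = 81/7 + (1/7)Q gives Q* = 465 and P* = 78.
With the rebate, buyers effectively pay Pb = Ps − 44, where Ps is the price sellers receive.
On the curves, Pb = 194.25 - 0.25Q and Ps = 81/7 + (1/7)Q; the wedge Ps − Pb = 44 gives 81/7 + (1/7)Q − (194.25 - 0.25Q) = 44, so Q' = 577.
Then Pb = 194.25 − 0.25·577 = 50 and Ps = 81/7 + (1/7)·577 = 94.
Buyers' price falls by P* − Pb = 78 − 50 = 28; sellers' price rises by Ps − P* = 94 − 78 = 16.
So producers capture 16/44 = 4/11 of each unit of subsidy.

Producer share = 4/11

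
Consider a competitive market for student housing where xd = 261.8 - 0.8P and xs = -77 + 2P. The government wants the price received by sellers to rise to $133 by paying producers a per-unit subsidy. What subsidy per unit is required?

Required subsidy s = $42 per unit

At a seller price of 133, quantity supplied is -77 + 2·133 = 189.
Buyers absorb 189 only when they pay Pb with 261.8 − 0.8·Pb = 189, i.e. Pb = 91.
s = Ps − Pb = 133 − 91 = 42.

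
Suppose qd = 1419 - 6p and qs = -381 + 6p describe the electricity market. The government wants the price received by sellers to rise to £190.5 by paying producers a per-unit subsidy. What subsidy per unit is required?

Required subsidy s = £81 per unit

At a seller price of 190.5, quantity supplied is -381 + 6·190.5 = 762.
Buyers absorb 762 only when they pay pb with 1419 − 6·pb = 762, i.e. pb = 109.5.
s = ps − pb = 190.5 − 109.5 = 81.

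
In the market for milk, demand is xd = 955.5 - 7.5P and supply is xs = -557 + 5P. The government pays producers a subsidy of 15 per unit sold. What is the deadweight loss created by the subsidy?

Pre-subsidy: 955.5 - 7.5P = -557 + 5P gives P* = 121, x* = 48.
With the subsidy, sellers receive Ps = Pb + 15 for each unit, where Pb is the price buyers pay.
Supply in terms of Pb becomes xs = -557 + 5(Pb + 15) = -482 + 5Pb. Setting this equal to demand: 955.5 - 7.5Pb = -482 + 5Pb, so Pb = 115.
Sellers receive Ps = 115 + 15 = 130; x' = 955.5 − 7.5·115 = 93.
The subsidy expands output by 93 − 48 = 45 past the efficient level; on those units the gap between marginal cost and willingness to pay runs from 0 up to 15.
DWL = ½ × 15 × 45 = 337.5.

Deadweight loss = 337.5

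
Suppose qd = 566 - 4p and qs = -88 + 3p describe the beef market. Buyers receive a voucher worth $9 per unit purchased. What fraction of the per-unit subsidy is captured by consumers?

Consumer share = 3/7

Pre-subsidy: 566 - 4p = -88 + 3p gives p* = 654/7, q* = 1346/7.
With the rebate, buyers effectively pay pb = ps − 9, where ps is the price sellers receive.
Demand in terms of ps becomes qd = 566 − 4(ps − 9) = 602 - 4ps. Setting this equal to supply: 602 - 4ps = -88 + 3ps, so ps = 690/7.
Buyers pay pb = 690/7 − 9 = 627/7; q' = -88 + 3·(690/7) = 1454/7.
Buyers' price falls by p* − pb = 654/7 − 627/7 = 27/7; sellers' price rises by ps − p* = 690/7 − 654/7 = 36/7.
So consumers capture (27/7)/9 = 3/7 of each unit of subsidy.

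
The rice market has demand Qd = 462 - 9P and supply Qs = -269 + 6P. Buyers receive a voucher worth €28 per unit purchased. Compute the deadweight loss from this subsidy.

Deadweight loss = €1411.2

Pre-subsidy: 462 - 9P = -269 + 6P gives P* = 731/15, Q* = 23.4.
With the rebate, buyers effectively pay Pb = Ps − 28, where Ps is the price sellers receive.
Demand in terms of Ps becomes Qd = 462 − 9(Ps − 28) = 714 - 9Ps. Setting this equal to supply: 714 - 9Ps = -269 + 6Ps, so Ps = 983/15.
Buyers pay Pb = 983/15 − 28 = 563/15; Q' = -269 + 6·(983/15) = 124.2.
The subsidy expands output by 124.2 − 23.4 = 100.8 past the efficient level; on those units the gap between marginal cost and willingness to pay runs from 0 up to 28.
DWL = ½ × 28 × 100.8 = 1411.2.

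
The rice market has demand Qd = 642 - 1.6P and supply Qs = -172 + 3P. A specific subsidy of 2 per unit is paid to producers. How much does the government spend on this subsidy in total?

Pre-subsidy: 642 - 1.6P = -172 + 3P gives P* = 4070/23, Q* = 8254/23.
With the subsidy, sellers receive Ps = Pb + 2 for each unit, where Pb is the price buyers pay.
Supply in terms of Pb becomes Qs = -172 + 3(Pb + 2) = -166 + 3Pb. Setting this equal to demand: 642 - 1.6Pb = -166 + 3Pb, so Pb = 4040/23.
Sellers receive Ps = 4040/23 + 2 = 4086/23; Q' = 642 − 1.6·(4040/23) = 8302/23.
Government outlay = subsidy × quantity = 2 × 8302/23 = 16604/23.

Government cost = 16604/23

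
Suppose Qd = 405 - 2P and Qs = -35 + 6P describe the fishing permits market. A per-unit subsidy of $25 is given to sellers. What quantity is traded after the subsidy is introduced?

Q' = 332.5

Pre-subsidy: 405 - 2P = -35 + 6P gives P* = 55, Q* = 295.
With the subsidy, sellers receive Ps = Pb + 25 for each unit, where Pb is the price buyers pay.
Supply in terms of Pb becomes Qs = -35 + 6(Pb + 25) = 115 + 6Pb. Setting this equal to demand: 405 - 2Pb = 115 + 6Pb, so Pb = 36.25.
Sellers receive Ps = 36.25 + 25 = 61.25; Q' = 405 − 2·36.25 = 332.5.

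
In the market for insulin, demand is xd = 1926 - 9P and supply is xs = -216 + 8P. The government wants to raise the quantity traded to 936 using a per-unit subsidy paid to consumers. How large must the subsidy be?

Required subsidy s = 34 per unit

At x = 936, invert demand for the buyer price: Pb = (1926 − 936)/9 = 110; invert supply for the seller price: Ps = (936 − (-216))/8 = 144.
The subsidy must fill the gap: s = Ps − Pb = 144 − 110 = 34.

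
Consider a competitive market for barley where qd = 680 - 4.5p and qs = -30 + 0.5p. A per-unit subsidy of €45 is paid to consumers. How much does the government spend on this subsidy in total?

Government cost = €2756.25

Pre-subsidy: 680 - 4.5p = -30 + 0.5p gives p* = 142, q* = 41.
With the rebate, buyers effectively pay pb = ps − 45, where ps is the price sellers receive.
Demand in terms of ps becomes qd = 680 − 4.5(ps − 45) = 882.5 - 4.5ps. Setting this equal to supply: 882.5 - 4.5ps = -30 + 0.5ps, so ps = 182.5.
Buyers pay pb = 182.5 − 45 = 137.5; q' = -30 + 0.5·182.5 = 61.25.
Government outlay = subsidy × quantity = 45 × 61.25 = 2756.25.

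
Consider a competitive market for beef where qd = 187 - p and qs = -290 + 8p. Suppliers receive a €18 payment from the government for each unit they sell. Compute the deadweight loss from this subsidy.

Deadweight loss = €144

Pre-subsidy: 187 - p = -290 + 8p gives p* = 53, q* = 134.
With the subsidy, sellers receive ps = pb + 18 for each unit, where pb is the price buyers pay.
Supply in terms of pb becomes qs = -290 + 8(pb + 18) = -146 + 8pb. Setting this equal to demand: 187 - pb = -146 + 8pb, so pb = 37.
Sellers receive ps = 37 + 18 = 55; q' = 187 − 1·37 = 150.
The subsidy expands output by 150 − 134 = 16 past the efficient level; on those units the gap between marginal cost and willingness to pay runs from 0 up to 18.
DWL = ½ × 18 × 16 = 144.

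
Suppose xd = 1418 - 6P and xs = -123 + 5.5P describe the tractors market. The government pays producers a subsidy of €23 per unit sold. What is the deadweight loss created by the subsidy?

Deadweight loss = €759

Pre-subsidy: 1418 - 6P = -123 + 5.5P gives P* = 134, x* = 614.
With the subsidy, sellers receive Ps = Pb + 23 for each unit, where Pb is the price buyers pay.
Supply in terms of Pb becomes xs = -123 + 5.5(Pb + 23) = 3.5 + 5.5Pb. Setting this equal to demand: 1418 - 6Pb = 3.5 + 5.5Pb, so Pb = 123.
Sellers receive Ps = 123 + 23 = 146; x' = 1418 − 6·123 = 680.
The subsidy expands output by 680 − 614 = 66 past the efficient level; on those units the gap between marginal cost and willingness to pay runs from 0 up to 23.
DWL = ½ × 23 × 66 = 759.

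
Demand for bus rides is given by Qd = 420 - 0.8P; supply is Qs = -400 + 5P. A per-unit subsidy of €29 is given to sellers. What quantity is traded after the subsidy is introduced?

Pre-subsidy: 420 - 0.8P = -400 + 5P gives P* = 4100/29, Q* = 8900/29.
With the subsidy, sellers receive Ps = Pb + 29 for each unit, where Pb is the price buyers pay.
Supply in terms of Pb becomes Qs = -400 + 5(Pb + 29) = -255 + 5Pb. Setting this equal to demand: 420 - 0.8Pb = -255 + 5Pb, so Pb = 3375/29.
Sellers receive Ps = 3375/29 + 29 = 4216/29; Q' = 420 − 0.8·(3375/29) = 9480/29.

Q' = 9480/29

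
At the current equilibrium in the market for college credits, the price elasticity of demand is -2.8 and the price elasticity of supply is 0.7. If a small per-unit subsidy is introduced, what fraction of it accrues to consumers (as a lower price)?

Consumer share = 0.2

For a small subsidy around the equilibrium, the benefit split depends on the relative slopes, which at a point are proportional to the elasticities.
Buyer share = εs/(εs + |εd|) = 0.7/(0.7 + 2.8) = 0.2; seller share = |εd|/(εs + |εd|) = 0.8.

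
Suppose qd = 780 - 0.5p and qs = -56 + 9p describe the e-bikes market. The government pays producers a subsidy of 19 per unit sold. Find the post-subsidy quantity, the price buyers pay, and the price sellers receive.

Pre-subsidy: 780 - 0.5p = -56 + 9p gives p* = 88, q* = 736.
With the subsidy, sellers receive ps = pb + 19 for each unit, where pb is the price buyers pay.
Supply in terms of pb becomes qs = -56 + 9(pb + 19) = 115 + 9pb. Setting this equal to demand: 780 - 0.5pb = 115 + 9pb, so pb = 70.
Sellers receive ps = 70 + 19 = 89; q' = 780 − 0.5·70 = 745.

q' = 745; buyers pay 70; sellers receive 89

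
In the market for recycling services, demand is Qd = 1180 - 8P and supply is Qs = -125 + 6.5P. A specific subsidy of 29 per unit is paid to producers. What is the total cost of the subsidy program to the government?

Government cost = 16356

Pre-subsidy: 1180 - 8P = -125 + 6.5P gives P* = 90, Q* = 460.
With the subsidy, sellers receive Ps = Pb + 29 for each unit, where Pb is the price buyers pay.
Supply in terms of Pb becomes Qs = -125 + 6.5(Pb + 29) = 63.5 + 6.5Pb. Setting this equal to demand: 1180 - 8Pb = 63.5 + 6.5Pb, so Pb = 77.
Sellers receive Ps = 77 + 29 = 106; Q' = 1180 − 8·77 = 564.
Government outlay = subsidy × quantity = 29 × 564 = 16356.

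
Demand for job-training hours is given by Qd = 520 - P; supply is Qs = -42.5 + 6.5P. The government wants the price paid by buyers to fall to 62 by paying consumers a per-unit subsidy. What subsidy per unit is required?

At a buyer price of 62, quantity demanded is 520 − 1·62 = 458.
Sellers supply 458 only when they receive Ps with -42.5 + 6.5·Ps = 458, i.e. Ps = 77.
s = Ps − Pb = 77 − 62 = 15.

Required subsidy s = 15 per unit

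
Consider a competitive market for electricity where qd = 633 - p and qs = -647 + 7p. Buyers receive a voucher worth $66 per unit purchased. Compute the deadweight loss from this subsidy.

Deadweight loss = $1905.75

Pre-subsidy: 633 - p = -647 + 7p gives p* = 160, q* = 473.
With the rebate, buyers effectively pay pb = ps − 66, where ps is the price sellers receive.
Demand in terms of ps becomes qd = 633 − 1(ps − 66) = 699 - ps. Setting this equal to supply: 699 - ps = -647 + 7ps, so ps = 168.25.
Buyers pay pb = 168.25 − 66 = 102.25; q' = -647 + 7·168.25 = 530.75.
The subsidy expands output by 530.75 − 473 = 57.75 past the efficient level; on those units the gap between marginal cost and willingness to pay runs from 0 up to 66.
DWL = ½ × 66 × 57.75 = 1905.75.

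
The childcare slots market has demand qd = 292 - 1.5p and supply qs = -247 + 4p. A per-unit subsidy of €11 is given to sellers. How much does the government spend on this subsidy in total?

Pre-subsidy: 292 - 1.5p = -247 + 4p gives p* = 98, q* = 145.
With the subsidy, sellers receive ps = pb + 11 for each unit, where pb is the price buyers pay.
Supply in terms of pb becomes qs = -247 + 4(pb + 11) = -203 + 4pb. Setting this equal to demand: 292 - 1.5pb = -203 + 4pb, so pb = 90.
Sellers receive ps = 90 + 11 = 101; q' = 292 − 1.5·90 = 157.
Government outlay = subsidy × quantity = 11 × 157 = 1727.

Government cost = €1727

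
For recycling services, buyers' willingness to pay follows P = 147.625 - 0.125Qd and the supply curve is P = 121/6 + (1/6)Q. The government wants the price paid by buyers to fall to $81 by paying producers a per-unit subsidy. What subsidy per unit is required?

At a buyer price of 81, quantity demanded is 1181 − 8·81 = 533.
Sellers supply 533 only when they receive Ps = 121/6 + (1/6)·533 = 109.
s = Ps − Pb = 109 − 81 = 28.

Required subsidy s = $28 per unit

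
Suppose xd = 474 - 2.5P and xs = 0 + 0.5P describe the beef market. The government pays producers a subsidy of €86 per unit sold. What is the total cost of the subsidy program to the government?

Government cost = 29627/3

Pre-subsidy: 474 - 2.5P = 0 + 0.5P gives P* = 158, x* = 79.
With the subsidy, sellers receive Ps = Pb + 86 for each unit, where Pb is the price buyers pay.
Supply in terms of Pb becomes xs = 0 + 0.5(Pb + 86) = 43 + 0.5Pb. Setting this equal to demand: 474 - 2.5Pb = 43 + 0.5Pb, so Pb = 431/3.
Sellers receive Ps = 431/3 + 86 = 689/3; x' = 474 − 2.5·(431/3) = 689/6.
Government outlay = subsidy × quantity = 86 × 689/6 = 29627/3.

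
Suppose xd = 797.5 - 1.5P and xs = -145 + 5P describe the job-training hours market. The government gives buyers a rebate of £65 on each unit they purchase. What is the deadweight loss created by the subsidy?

Pre-subsidy: 797.5 - 1.5P = -145 + 5P gives P* = 145, x* = 580.
With the rebate, buyers effectively pay Pb = Ps − 65, where Ps is the price sellers receive.
Demand in terms of Ps becomes xd = 797.5 − 1.5(Ps − 65) = 895 - 1.5Ps. Setting this equal to supply: 895 - 1.5Ps = -145 + 5Ps, so Ps = 160.
Buyers pay Pb = 160 − 65 = 95; x' = -145 + 5·160 = 655.
The subsidy expands output by 655 − 580 = 75 past the efficient level; on those units the gap between marginal cost and willingness to pay runs from 0 up to 65.
DWL = ½ × 65 × 75 = 2437.5.

Deadweight loss = £2437.5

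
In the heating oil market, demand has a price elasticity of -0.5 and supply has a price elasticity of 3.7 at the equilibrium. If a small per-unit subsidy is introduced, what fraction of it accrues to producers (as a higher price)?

Producer share = 5/42

For a small subsidy around the equilibrium, the benefit split depends on the relative slopes, which at a point are proportional to the elasticities.
Buyer share = εs/(εs + |εd|) = 3.7/(3.7 + 0.5) = 37/42; seller share = |εd|/(εs + |εd|) = 5/42.
So producers capture 5/42 of the subsidy.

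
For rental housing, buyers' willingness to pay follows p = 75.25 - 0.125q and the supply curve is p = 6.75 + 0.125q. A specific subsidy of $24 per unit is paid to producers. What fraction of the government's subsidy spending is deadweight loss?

Pre-subsidy: 75.25 - 0.125q = 6.75 + 0.125q gives q* = 274 and p* = 41.
With the subsidy, sellers receive ps = pb + 24 for each unit, where pb is the price buyers pay.
On the curves, pb = 75.25 - 0.125q and ps = 6.75 + 0.125q; the wedge ps − pb = 24 gives 6.75 + 0.125q − (75.25 - 0.125q) = 24, so q' = 370.
Then pb = 75.25 − 0.125·370 = 29 and ps = 6.75 + 0.125·370 = 53.
ΔCS = ½(274 + 370)(41 − 29) = 3864; ΔPS = ½(274 + 370)(53 − 41) = 3864.
Government spending = 24 × 370 = 8880.
DWL = ½ × 24 × (370 − 274) = 1152; fraction = 1152 / 8880 = 24/185.

DWL / government spending = 24/185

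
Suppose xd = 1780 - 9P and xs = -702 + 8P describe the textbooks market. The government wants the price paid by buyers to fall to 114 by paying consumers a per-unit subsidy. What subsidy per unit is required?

At a buyer price of 114, quantity demanded is 1780 − 9·114 = 754.
Sellers supply 754 only when they receive Ps with -702 + 8·Ps = 754, i.e. Ps = 182.
s = Ps − Pb = 182 − 114 = 68.

Required subsidy s = 68 per unit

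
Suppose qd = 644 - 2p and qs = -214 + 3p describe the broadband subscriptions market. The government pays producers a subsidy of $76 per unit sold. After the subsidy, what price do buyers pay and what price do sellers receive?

Pre-subsidy: 644 - 2p = -214 + 3p gives p* = 171.6, q* = 300.8.
With the subsidy, sellers receive ps = pb + 76 for each unit, where pb is the price buyers pay.
Supply in terms of pb becomes qs = -214 + 3(pb + 76) = 14 + 3pb. Setting this equal to demand: 644 - 2pb = 14 + 3pb, so pb = 126.
Sellers receive ps = 126 + 76 = 202; q' = 644 − 2·126 = 392.

Buyers pay $126; sellers receive $202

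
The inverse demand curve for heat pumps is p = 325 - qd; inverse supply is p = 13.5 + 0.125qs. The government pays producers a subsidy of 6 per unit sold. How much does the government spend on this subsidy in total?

Pre-subsidy: 325 - q = 13.5 + 0.125q gives q* = 2492/9 and p* = 433/9.
With the subsidy, sellers receive ps = pb + 6 for each unit, where pb is the price buyers pay.
On the curves, pb = 325 - q and ps = 13.5 + 0.125q; the wedge ps − pb = 6 gives 13.5 + 0.125q − (325 - q) = 6, so q' = 2540/9.
Then pb = 325 − 1·(2540/9) = 385/9 and ps = 13.5 + 0.125·(2540/9) = 439/9.
Government outlay = subsidy × quantity = 6 × 2540/9 = 5080/3.

Government cost = 5080/3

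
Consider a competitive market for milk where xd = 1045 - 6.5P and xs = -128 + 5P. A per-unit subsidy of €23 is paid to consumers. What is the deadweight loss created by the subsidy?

Deadweight loss = €747.5

Pre-subsidy: 1045 - 6.5P = -128 + 5P gives P* = 102, x* = 382.
With the rebate, buyers effectively pay Pb = Ps − 23, where Ps is the price sellers receive.
Demand in terms of Ps becomes xd = 1045 − 6.5(Ps − 23) = 1194.5 - 6.5Ps. Setting this equal to supply: 1194.5 - 6.5Ps = -128 + 5Ps, so Ps = 115.
Buyers pay Pb = 115 − 23 = 92; x' = -128 + 5·115 = 447.
The subsidy expands output by 447 − 382 = 65 past the efficient level; on those units the gap between marginal cost and willingness to pay runs from 0 up to 23.
DWL = ½ × 23 × 65 = 747.5.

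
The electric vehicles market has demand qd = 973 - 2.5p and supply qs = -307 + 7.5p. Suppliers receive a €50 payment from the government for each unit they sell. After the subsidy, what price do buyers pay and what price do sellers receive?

Buyers pay €90.5; sellers receive €140.5

Pre-subsidy: 973 - 2.5p = -307 + 7.5p gives p* = 128, q* = 653.
With the subsidy, sellers receive ps = pb + 50 for each unit, where pb is the price buyers pay.
Supply in terms of pb becomes qs = -307 + 7.5(pb + 50) = 68 + 7.5pb. Setting this equal to demand: 973 - 2.5pb = 68 + 7.5pb, so pb = 90.5.
Sellers receive ps = 90.5 + 50 = 140.5; q' = 973 − 2.5·90.5 = 746.75.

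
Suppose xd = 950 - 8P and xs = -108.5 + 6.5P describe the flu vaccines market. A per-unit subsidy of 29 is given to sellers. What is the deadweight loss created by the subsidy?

Pre-subsidy: 950 - 8P = -108.5 + 6.5P gives P* = 73, x* = 366.
With the subsidy, sellers receive Ps = Pb + 29 for each unit, where Pb is the price buyers pay.
Supply in terms of Pb becomes xs = -108.5 + 6.5(Pb + 29) = 80 + 6.5Pb. Setting this equal to demand: 950 - 8Pb = 80 + 6.5Pb, so Pb = 60.
Sellers receive Ps = 60 + 29 = 89; x' = 950 − 8·60 = 470.
The subsidy expands output by 470 − 366 = 104 past the efficient level; on those units the gap between marginal cost and willingness to pay runs from 0 up to 29.
DWL = ½ × 29 × 104 = 1508.

Deadweight loss = 1508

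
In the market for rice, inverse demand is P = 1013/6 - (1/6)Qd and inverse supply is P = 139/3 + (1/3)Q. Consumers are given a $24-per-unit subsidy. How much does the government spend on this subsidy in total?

Government cost = $7032

Pre-subsidy: 1013/6 - (1/6)Q = 139/3 + (1/3)Q gives Q* = 245 and P* = 128.
With the rebate, buyers effectively pay Pb = Ps − 24, where Ps is the price sellers receive.
On the curves, Pb = 1013/6 - (1/6)Q and Ps = 139/3 + (1/3)Q; the wedge Ps − Pb = 24 gives 139/3 + (1/3)Q − (1013/6 - (1/6)Q) = 24, so Q' = 293.
Then Pb = 1013/6 − (1/6)·293 = 120 and Ps = 139/3 + (1/3)·293 = 144.
Government outlay = subsidy × quantity = 24 × 293 = 7032.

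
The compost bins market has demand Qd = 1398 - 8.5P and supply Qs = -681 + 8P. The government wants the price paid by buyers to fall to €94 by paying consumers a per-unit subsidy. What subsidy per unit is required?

At a buyer price of 94, quantity demanded is 1398 − 8.5·94 = 599.
Sellers supply 599 only when they receive Ps with -681 + 8·Ps = 599, i.e. Ps = 160.
s = Ps − Pb = 160 − 94 = 66.

Required subsidy s = €66 per unit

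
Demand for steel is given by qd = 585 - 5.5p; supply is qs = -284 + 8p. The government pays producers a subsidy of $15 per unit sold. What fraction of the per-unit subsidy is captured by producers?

Producer share = 11/27

Pre-subsidy: 585 - 5.5p = -284 + 8p gives p* = 1738/27, q* = 6236/27.
With the subsidy, sellers receive ps = pb + 15 for each unit, where pb is the price buyers pay.
Supply in terms of pb becomes qs = -284 + 8(pb + 15) = -164 + 8pb. Setting this equal to demand: 585 - 5.5pb = -164 + 8pb, so pb = 1498/27.
Sellers receive ps = 1498/27 + 15 = 1903/27; q' = 585 − 5.5·(1498/27) = 7556/27.
Buyers' price falls by p* − pb = 1738/27 − 1498/27 = 80/9; sellers' price rises by ps − p* = 1903/27 − 1738/27 = 55/9.
So producers capture (55/9)/15 = 11/27 of each unit of subsidy.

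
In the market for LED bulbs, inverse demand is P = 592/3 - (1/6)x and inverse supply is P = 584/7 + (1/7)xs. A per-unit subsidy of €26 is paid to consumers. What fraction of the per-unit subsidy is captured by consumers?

Pre-subsidy: 592/3 - (1/6)x = 584/7 + (1/7)x gives x* = 368 and P* = 136.
With the rebate, buyers effectively pay Pb = Ps − 26, where Ps is the price sellers receive.
On the curves, Pb = 592/3 - (1/6)x and Ps = 584/7 + (1/7)x; the wedge Ps − Pb = 26 gives 584/7 + (1/7)x − (592/3 - (1/6)x) = 26, so x' = 452.
Then Pb = 592/3 − (1/6)·452 = 122 and Ps = 584/7 + (1/7)·452 = 148.
Buyers' price falls by P* − Pb = 136 − 122 = 14; sellers' price rises by Ps − P* = 148 − 136 = 12.
So consumers capture 14/26 = 7/13 of each unit of subsidy.

Consumer share = 7/13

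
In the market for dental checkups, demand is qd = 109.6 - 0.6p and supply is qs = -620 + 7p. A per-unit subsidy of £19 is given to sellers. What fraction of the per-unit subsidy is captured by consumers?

Pre-subsidy: 109.6 - 0.6p = -620 + 7p gives p* = 96, q* = 52.
With the subsidy, sellers receive ps = pb + 19 for each unit, where pb is the price buyers pay.
Supply in terms of pb becomes qs = -620 + 7(pb + 19) = -487 + 7pb. Setting this equal to demand: 109.6 - 0.6pb = -487 + 7pb, so pb = 78.5.
Sellers receive ps = 78.5 + 19 = 97.5; q' = 109.6 − 0.6·78.5 = 62.5.
Buyers' price falls by p* − pb = 96 − 78.5 = 17.5; sellers' price rises by ps − p* = 97.5 − 96 = 1.5.
So consumers capture 17.5/19 = 35/38 of each unit of subsidy.

Consumer share = 35/38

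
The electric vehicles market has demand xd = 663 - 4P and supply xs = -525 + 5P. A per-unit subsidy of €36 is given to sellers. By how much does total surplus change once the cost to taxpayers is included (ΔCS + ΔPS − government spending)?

Net change in total surplus = -€1440

Pre-subsidy: 663 - 4P = -525 + 5P gives P* = 132, x* = 135.
With the subsidy, sellers receive Ps = Pb + 36 for each unit, where Pb is the price buyers pay.
Supply in terms of Pb becomes xs = -525 + 5(Pb + 36) = -345 + 5Pb. Setting this equal to demand: 663 - 4Pb = -345 + 5Pb, so Pb = 112.
Sellers receive Ps = 112 + 36 = 148; x' = 663 − 4·112 = 215.
ΔCS = ½(135 + 215)(132 − 112) = 3500; ΔPS = ½(135 + 215)(148 − 132) = 2800.
Government spending = 36 × 215 = 7740.
Net change = 3500 + 2800 − 7740 = -1440. The loss equals the DWL triangle ½·36·80.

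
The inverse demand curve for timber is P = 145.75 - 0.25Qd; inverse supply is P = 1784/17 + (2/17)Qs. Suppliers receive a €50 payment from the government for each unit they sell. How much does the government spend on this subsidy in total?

Government cost = €12350

Pre-subsidy: 145.75 - 0.25Q = 1784/17 + (2/17)Q gives Q* = 111 and P* = 118.
With the subsidy, sellers receive Ps = Pb + 50 for each unit, where Pb is the price buyers pay.
On the curves, Pb = 145.75 - 0.25Q and Ps = 1784/17 + (2/17)Q; the wedge Ps − Pb = 50 gives 1784/17 + (2/17)Q − (145.75 - 0.25Q) = 50, so Q' = 247.
Then Pb = 145.75 − 0.25·247 = 84 and Ps = 1784/17 + (2/17)·247 = 134.
Government outlay = subsidy × quantity = 50 × 247 = 12350.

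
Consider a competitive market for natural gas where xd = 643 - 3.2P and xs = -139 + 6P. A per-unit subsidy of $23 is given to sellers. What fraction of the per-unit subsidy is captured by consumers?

Consumer share = 15/23

Pre-subsidy: 643 - 3.2P = -139 + 6P gives P* = 85, x* = 371.
With the subsidy, sellers receive Ps = Pb + 23 for each unit, where Pb is the price buyers pay.
Supply in terms of Pb becomes xs = -139 + 6(Pb + 23) = -1 + 6Pb. Setting this equal to demand: 643 - 3.2Pb = -1 + 6Pb, so Pb = 70.
Sellers receive Ps = 70 + 23 = 93; x' = 643 − 3.2·70 = 419.
Buyers' price falls by P* − Pb = 85 − 70 = 15; sellers' price rises by Ps − P* = 93 − 85 = 8.
So consumers capture 15/23 = 15/23 of each unit of subsidy.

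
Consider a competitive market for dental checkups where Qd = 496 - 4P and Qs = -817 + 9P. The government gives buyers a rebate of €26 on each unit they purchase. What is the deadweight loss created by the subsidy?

Pre-subsidy: 496 - 4P = -817 + 9P gives P* = 101, Q* = 92.
With the rebate, buyers effectively pay Pb = Ps − 26, where Ps is the price sellers receive.
Demand in terms of Ps becomes Qd = 496 − 4(Ps − 26) = 600 - 4Ps. Setting this equal to supply: 600 - 4Ps = -817 + 9Ps, so Ps = 109.
Buyers pay Pb = 109 − 26 = 83; Q' = -817 + 9·109 = 164.
The subsidy expands output by 164 − 92 = 72 past the efficient level; on those units the gap between marginal cost and willingness to pay runs from 0 up to 26.
DWL = ½ × 26 × 72 = 936.

Deadweight loss = €936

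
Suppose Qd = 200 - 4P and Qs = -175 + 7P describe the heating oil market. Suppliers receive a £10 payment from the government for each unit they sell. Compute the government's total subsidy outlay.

Pre-subsidy: 200 - 4P = -175 + 7P gives P* = 375/11, Q* = 700/11.
With the subsidy, sellers receive Ps = Pb + 10 for each unit, where Pb is the price buyers pay.
Supply in terms of Pb becomes Qs = -175 + 7(Pb + 10) = -105 + 7Pb. Setting this equal to demand: 200 - 4Pb = -105 + 7Pb, so Pb = 305/11.
Sellers receive Ps = 305/11 + 10 = 415/11; Q' = 200 − 4·(305/11) = 980/11.
Government outlay = subsidy × quantity = 10 × 980/11 = 9800/11.

Government cost = 9800/11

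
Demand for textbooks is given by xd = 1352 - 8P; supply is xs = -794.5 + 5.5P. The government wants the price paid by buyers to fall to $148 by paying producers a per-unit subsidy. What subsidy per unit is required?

At a buyer price of 148, quantity demanded is 1352 − 8·148 = 168.
Sellers supply 168 only when they receive Ps with -794.5 + 5.5·Ps = 168, i.e. Ps = 175.
s = Ps − Pb = 175 − 148 = 27.

Required subsidy s = $27 per unit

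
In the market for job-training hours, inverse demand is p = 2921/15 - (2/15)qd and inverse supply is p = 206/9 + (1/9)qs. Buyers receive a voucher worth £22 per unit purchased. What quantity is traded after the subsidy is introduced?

q' = 793

Pre-subsidy: 2921/15 - (2/15)q = 206/9 + (1/9)q gives q* = 703 and p* = 101.
With the rebate, buyers effectively pay pb = ps − 22, where ps is the price sellers receive.
On the curves, pb = 2921/15 - (2/15)q and ps = 206/9 + (1/9)q; the wedge ps − pb = 22 gives 206/9 + (1/9)q − (2921/15 - (2/15)q) = 22, so q' = 793.
Then pb = 2921/15 − (2/15)·793 = 89 and ps = 206/9 + (1/9)·793 = 111.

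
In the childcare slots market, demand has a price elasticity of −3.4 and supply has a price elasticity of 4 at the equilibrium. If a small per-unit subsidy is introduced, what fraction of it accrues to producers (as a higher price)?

Producer share = 17/37

For a small subsidy around the equilibrium, the benefit split depends on the relative slopes, which at a point are proportional to the elasticities.
Buyer share = εs/(εs + |εd|) = 4/(4 + 3.4) = 20/37; seller share = |εd|/(εs + |εd|) = 17/37.
So producers capture 17/37 of the subsidy.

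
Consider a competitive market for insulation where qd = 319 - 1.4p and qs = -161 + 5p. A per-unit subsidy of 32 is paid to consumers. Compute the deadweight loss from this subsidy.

Deadweight loss = 560

Pre-subsidy: 319 - 1.4p = -161 + 5p gives p* = 75, q* = 214.
With the rebate, buyers effectively pay pb = ps − 32, where ps is the price sellers receive.
Demand in terms of ps becomes qd = 319 − 1.4(ps − 32) = 363.8 - 1.4ps. Setting this equal to supply: 363.8 - 1.4ps = -161 + 5ps, so ps = 82.
Buyers pay pb = 82 − 32 = 50; q' = -161 + 5·82 = 249.
The subsidy expands output by 249 − 214 = 35 past the efficient level; on those units the gap between marginal cost and willingness to pay runs from 0 up to 32.
DWL = ½ × 32 × 35 = 560.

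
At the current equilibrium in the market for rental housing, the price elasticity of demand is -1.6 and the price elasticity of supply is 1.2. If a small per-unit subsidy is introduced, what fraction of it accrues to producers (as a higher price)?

For a small subsidy around the equilibrium, the benefit split depends on the relative slopes, which at a point are proportional to the elasticities.
Buyer share = εs/(εs + |εd|) = 1.2/(1.2 + 1.6) = 3/7; seller share = |εd|/(εs + |εd|) = 4/7.
So producers capture 4/7 of the subsidy.

Producer share = 4/7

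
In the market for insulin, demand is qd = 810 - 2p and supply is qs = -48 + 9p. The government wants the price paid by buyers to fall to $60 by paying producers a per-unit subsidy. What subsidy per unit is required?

Required subsidy s = $22 per unit

At a buyer price of 60, quantity demanded is 810 − 2·60 = 690.
Sellers supply 690 only when they receive ps with -48 + 9·ps = 690, i.e. ps = 82.
s = ps − pb = 82 − 60 = 22.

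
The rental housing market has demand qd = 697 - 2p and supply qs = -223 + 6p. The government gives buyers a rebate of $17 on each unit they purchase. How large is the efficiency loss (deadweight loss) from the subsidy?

Deadweight loss = $216.75

Pre-subsidy: 697 - 2p = -223 + 6p gives p* = 115, q* = 467.
With the rebate, buyers effectively pay pb = ps − 17, where ps is the price sellers receive.
Demand in terms of ps becomes qd = 697 − 2(ps − 17) = 731 - 2ps. Setting this equal to supply: 731 - 2ps = -223 + 6ps, so ps = 119.25.
Buyers pay pb = 119.25 − 17 = 102.25; q' = -223 + 6·119.25 = 492.5.
The subsidy expands output by 492.5 − 467 = 25.5 past the efficient level; on those units the gap between marginal cost and willingness to pay runs from 0 up to 17.
DWL = ½ × 17 × 25.5 = 216.75.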